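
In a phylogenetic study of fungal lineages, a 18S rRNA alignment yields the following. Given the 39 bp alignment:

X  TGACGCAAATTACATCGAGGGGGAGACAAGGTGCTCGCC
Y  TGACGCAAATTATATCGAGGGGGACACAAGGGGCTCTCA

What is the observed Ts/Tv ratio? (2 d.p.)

Transitions are A↔G and C↔T; transversions are all other mismatches.
Transitions: 1. Transversions: 4.
R = 1/4 = 0.25.

0.25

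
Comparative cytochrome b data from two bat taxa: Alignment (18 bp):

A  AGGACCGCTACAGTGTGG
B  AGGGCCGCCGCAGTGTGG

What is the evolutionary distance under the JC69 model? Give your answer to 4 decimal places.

The sequences differ at 3 of 18 sites (4, 9, 10), so p = 3/18 ≈ 0.166667.
d = −(3/4) ln(1 − 4p/3) = −0.75 ln(1 − 0.222223) = −0.75 ln(0.777777)
  = −0.75 × (-0.251315) = 0.188486 substitutions/site.

0.1885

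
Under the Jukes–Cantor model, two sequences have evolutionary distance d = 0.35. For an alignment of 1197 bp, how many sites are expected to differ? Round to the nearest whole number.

335

Invert JC69: p = (3/4)(1 − e^(−4d/3)) = 0.75 × (1 − e^(-0.466667)) = 0.75 × (1 − 0.627089) = 0.279683.
Expected differing sites = pL ≈ 0.279683 × 1197 = 334.780551 ≈ 335.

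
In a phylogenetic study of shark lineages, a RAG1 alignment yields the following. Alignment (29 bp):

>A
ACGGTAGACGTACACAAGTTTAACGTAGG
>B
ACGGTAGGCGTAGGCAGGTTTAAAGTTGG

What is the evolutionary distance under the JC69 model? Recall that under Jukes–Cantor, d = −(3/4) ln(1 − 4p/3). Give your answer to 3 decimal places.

The sequences differ at 6 of 29 sites (8, 13, 14, 17, 24, 27), so p = 6/29 ≈ 0.206897.
d = −(3/4) ln(1 − 4p/3) = −0.75 ln(1 − 0.275863) = −0.75 ln(0.724137)
  = −0.75 × (-0.322775) = 0.242081 substitutions/site.

0.242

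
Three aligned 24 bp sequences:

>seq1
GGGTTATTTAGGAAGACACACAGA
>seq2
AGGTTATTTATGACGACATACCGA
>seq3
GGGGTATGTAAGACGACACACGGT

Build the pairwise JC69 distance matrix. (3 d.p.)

seq1–seq2: 5/24 sites differ → p ≈ 0.208333, d = −0.75 ln(1 − 0.277777) = 0.244066 ≈ 0.244.
seq1–seq3: 6/24 sites differ → p = 0.25, d = −0.75 ln(1 − 0.333333) = 0.304098 ≈ 0.304.
seq2–seq3: 7/24 sites differ → p ≈ 0.291667, d = −0.75 ln(1 − 0.388889) = 0.369358 ≈ 0.369.

d(seq1,seq2) = 0.244, d(seq1,seq3) = 0.304, d(seq2,seq3) = 0.369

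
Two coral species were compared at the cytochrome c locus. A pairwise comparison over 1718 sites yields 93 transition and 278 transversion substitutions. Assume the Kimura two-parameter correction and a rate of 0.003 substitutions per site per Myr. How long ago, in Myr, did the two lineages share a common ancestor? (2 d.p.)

P = 93/1718 ≈ 0.054133 and Q = 278/1718 ≈ 0.161816.
Under the Kimura two-parameter model, d = −½ ln(1 − 2P − Q) − ¼ ln(1 − 2Q).
1 − 2P − Q = 0.729918, giving −½ ln(0.729918) = 0.157412.
1 − 2Q = 0.676368, giving −¼ ln(0.676368) = 0.097754.
d = 0.157412 + 0.097754 = 0.255166.
Under a molecular clock d = 2μt, so t = d/(2μ) = 0.255166 / (2 × 0.003) = 42.53 Myr.

42.53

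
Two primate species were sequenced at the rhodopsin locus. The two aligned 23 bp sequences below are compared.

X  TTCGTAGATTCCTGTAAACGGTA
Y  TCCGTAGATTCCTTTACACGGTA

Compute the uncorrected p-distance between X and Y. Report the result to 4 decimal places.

0.1304

The sequences differ at 3 of 23 positions (sites 2, 14, 17).
p = 3/23 = 0.130434… ≈ 0.1304 (to 4 d.p.).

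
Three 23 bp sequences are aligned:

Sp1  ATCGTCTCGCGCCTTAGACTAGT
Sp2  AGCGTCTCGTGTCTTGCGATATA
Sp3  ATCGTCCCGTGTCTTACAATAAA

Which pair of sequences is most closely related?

Sp2 and Sp3

Sp1–Sp2: 9/23 differ, p = 0.391, d = 0.553.
Sp1–Sp3: 7/23 differ, p = 0.304, d = 0.390.
Sp2–Sp3: 5/23 differ, p = 0.217, d = 0.257.
The smallest distance is between Sp2 and Sp3.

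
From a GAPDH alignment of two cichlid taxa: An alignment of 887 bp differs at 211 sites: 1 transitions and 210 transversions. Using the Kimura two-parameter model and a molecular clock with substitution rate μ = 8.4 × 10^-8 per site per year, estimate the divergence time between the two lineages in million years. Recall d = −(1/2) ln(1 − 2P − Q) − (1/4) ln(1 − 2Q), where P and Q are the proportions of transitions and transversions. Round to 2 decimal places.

P = 1/887 ≈ 0.001127 and Q = 210/887 ≈ 0.236753.
Under the Kimura two-parameter model, d = −½ ln(1 − 2P − Q) − ¼ ln(1 − 2Q).
1 − 2P − Q = 0.760993, giving −½ ln(0.760993) = 0.136566.
1 − 2Q = 0.526494, giving −¼ ln(0.526494) = 0.160379.
d = 0.136566 + 0.160379 = 0.296945.
Under a molecular clock d = 2μt, so t = d/(2μ) = 0.296945 / (2 × 8.4 × 10^-8) = 1.77 million years.

1.77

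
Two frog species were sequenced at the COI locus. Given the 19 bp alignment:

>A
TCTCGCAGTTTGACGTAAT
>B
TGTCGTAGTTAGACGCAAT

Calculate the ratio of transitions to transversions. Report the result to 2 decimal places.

Transitions are A↔G and C↔T; transversions are all other mismatches.
Transitions: 2. Transversions: 2.
R = 2/2 = 1.00.

1.00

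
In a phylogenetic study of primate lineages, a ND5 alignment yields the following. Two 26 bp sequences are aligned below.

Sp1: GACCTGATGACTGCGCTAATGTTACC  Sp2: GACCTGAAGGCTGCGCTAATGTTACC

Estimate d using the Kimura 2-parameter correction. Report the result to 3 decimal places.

Of 26 sites, 1 differences are transitions and 1 are transversions, so P = 1/26 ≈ 0.038462 and Q = 1/26 ≈ 0.038462.
Under the Kimura two-parameter model, d = −½ ln(1 − 2P − Q) − ¼ ln(1 − 2Q).
1 − 2P − Q = 0.884614, giving −½ ln(0.884614) = 0.061302.
1 − 2Q = 0.923076, giving −¼ ln(0.923076) = 0.020011.
d = 0.061302 + 0.020011 = 0.081313.

0.081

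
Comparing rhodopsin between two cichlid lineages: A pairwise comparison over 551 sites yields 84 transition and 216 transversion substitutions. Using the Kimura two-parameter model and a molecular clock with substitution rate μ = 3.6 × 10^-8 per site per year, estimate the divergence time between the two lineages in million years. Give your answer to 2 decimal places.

P = 84/551 ≈ 0.15245 and Q = 216/551 ≈ 0.392015.
Under the Kimura two-parameter model, d = −½ ln(1 − 2P − Q) − ¼ ln(1 − 2Q).
1 − 2P − Q = 0.303085, giving −½ ln(0.303085) = 0.596871.
1 − 2Q = 0.21597, giving −¼ ln(0.21597) = 0.383154.
d = 0.596871 + 0.383154 = 0.980025.
Under a molecular clock d = 2μt, so t = d/(2μ) = 0.980025 / (2 × 3.6 × 10^-8) = 13.61 million years.

13.61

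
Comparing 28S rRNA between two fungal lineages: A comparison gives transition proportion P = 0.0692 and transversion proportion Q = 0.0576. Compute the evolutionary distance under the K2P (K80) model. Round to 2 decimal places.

Under the Kimura two-parameter model, d = −½ ln(1 − 2P − Q) − ¼ ln(1 − 2Q).
1 − 2P − Q = 0.804, giving −½ ln(0.804) = 0.109078.
1 − 2Q = 0.8848, giving −¼ ln(0.8848) = 0.030598.
d = 0.109078 + 0.030598 = 0.139676.

0.14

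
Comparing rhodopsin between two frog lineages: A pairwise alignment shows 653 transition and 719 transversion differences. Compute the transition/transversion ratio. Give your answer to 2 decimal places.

R = 653/719 = 0.908205… ≈ 0.91 (to 2 d.p.).

0.91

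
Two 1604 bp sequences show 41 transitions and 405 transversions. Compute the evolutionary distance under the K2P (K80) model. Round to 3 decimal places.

P = 41/1604 ≈ 0.025561 and Q = 405/1604 ≈ 0.252494.
Under the Kimura two-parameter model, d = −½ ln(1 − 2P − Q) − ¼ ln(1 − 2Q).
1 − 2P − Q = 0.696384, giving −½ ln(0.696384) = 0.180927.
1 − 2Q = 0.495012, giving −¼ ln(0.495012) = 0.175793.
d = 0.180927 + 0.175793 = 0.356720.

0.357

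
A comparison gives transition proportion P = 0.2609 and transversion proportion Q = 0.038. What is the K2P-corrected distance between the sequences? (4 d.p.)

Under the Kimura two-parameter model, d = −½ ln(1 − 2P − Q) − ¼ ln(1 − 2Q).
1 − 2P − Q = 0.4402, giving −½ ln(0.4402) = 0.410263.
1 − 2Q = 0.924, giving −¼ ln(0.924) = 0.019761.
d = 0.410263 + 0.019761 = 0.430024.

0.4300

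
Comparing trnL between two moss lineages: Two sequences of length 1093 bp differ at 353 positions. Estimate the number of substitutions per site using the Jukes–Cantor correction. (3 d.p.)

0.422

p = 353/1093 ≈ 0.322964.
d = −(3/4) ln(1 − 4p/3) = −0.75 ln(1 − 0.430619) = −0.75 ln(0.569381)
  = −0.75 × (-0.563205) = 0.422404 substitutions/site.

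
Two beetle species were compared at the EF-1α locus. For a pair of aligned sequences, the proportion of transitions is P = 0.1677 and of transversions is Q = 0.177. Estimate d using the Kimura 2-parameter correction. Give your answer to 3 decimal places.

0.468

Under the Kimura two-parameter model, d = −½ ln(1 − 2P − Q) − ¼ ln(1 − 2Q).
1 − 2P − Q = 0.4876, giving −½ ln(0.4876) = 0.359130.
1 − 2Q = 0.646, giving −¼ ln(0.646) = 0.109239.
d = 0.359130 + 0.109239 = 0.468369.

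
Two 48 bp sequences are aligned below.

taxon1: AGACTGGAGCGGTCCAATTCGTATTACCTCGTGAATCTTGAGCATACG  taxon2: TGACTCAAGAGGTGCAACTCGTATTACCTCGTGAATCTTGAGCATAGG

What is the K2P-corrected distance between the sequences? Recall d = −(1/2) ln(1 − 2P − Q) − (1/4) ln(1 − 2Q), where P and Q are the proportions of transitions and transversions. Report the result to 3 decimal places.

Of 48 sites, 2 differences are transitions and 5 are transversions, so P = 2/48 ≈ 0.041667 and Q = 5/48 ≈ 0.104167.
Under the Kimura two-parameter model, d = −½ ln(1 − 2P − Q) − ¼ ln(1 − 2Q).
1 − 2P − Q = 0.812499, giving −½ ln(0.812499) = 0.103820.
1 − 2Q = 0.791666, giving −¼ ln(0.791666) = 0.058404.
d = 0.103820 + 0.058404 = 0.162224.

0.162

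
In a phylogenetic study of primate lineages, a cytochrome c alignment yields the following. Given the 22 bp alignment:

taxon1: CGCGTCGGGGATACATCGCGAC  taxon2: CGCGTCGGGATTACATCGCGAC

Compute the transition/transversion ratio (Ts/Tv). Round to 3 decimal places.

Transitions are A↔G and C↔T; transversions are all other mismatches.
Transitions: 1. Transversions: 1.
R = 1/1 = 1.000.

1.000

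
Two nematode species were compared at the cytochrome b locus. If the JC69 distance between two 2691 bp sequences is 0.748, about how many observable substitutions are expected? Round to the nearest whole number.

Invert JC69: p = (3/4)(1 − e^(−4d/3)) = 0.75 × (1 − e^(-0.997333)) = 0.75 × (1 − 0.368862) = 0.473354.
Expected differing sites = pL ≈ 0.473354 × 2691 = 1273.795614 ≈ 1274.

1274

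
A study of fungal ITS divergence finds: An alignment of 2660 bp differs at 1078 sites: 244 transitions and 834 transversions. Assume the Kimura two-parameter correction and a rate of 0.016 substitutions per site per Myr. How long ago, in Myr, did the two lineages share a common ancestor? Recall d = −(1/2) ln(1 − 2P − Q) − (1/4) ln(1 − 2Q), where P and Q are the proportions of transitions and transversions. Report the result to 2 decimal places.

P = 244/2660 ≈ 0.091729 and Q = 834/2660 ≈ 0.313534.
Under the Kimura two-parameter model, d = −½ ln(1 − 2P − Q) − ¼ ln(1 − 2Q).
1 − 2P − Q = 0.503008, giving −½ ln(0.503008) = 0.343575.
1 − 2Q = 0.372932, giving −¼ ln(0.372932) = 0.246590.
d = 0.343575 + 0.246590 = 0.590165.
Under a molecular clock d = 2μt, so t = d/(2μ) = 0.590165 / (2 × 0.016) = 18.44 Myr.

18.44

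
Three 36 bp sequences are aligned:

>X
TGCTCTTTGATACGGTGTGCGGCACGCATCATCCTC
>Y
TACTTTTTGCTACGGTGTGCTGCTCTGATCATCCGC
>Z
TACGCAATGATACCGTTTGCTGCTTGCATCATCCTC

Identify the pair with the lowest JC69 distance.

X–Y: 8/36 differ, p = 0.222, d = 0.264.
X–Z: 9/36 differ, p = 0.250, d = 0.304.
Y–Z: 11/36 differ, p = 0.306, d = 0.392.
The smallest distance is between X and Y.

X and Y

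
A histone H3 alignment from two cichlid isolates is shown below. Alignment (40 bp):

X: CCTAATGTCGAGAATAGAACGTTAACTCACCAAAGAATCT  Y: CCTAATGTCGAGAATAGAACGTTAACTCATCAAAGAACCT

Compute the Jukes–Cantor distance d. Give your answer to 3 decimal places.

0.052

The sequences differ at 2 of 40 sites (30, 38), so p = 2/40 = 0.05.
d = −(3/4) ln(1 − 4p/3) = −0.75 ln(1 − 0.066667) = −0.75 ln(0.933333)
  = −0.75 × (-0.068993) = 0.051745 substitutions/site.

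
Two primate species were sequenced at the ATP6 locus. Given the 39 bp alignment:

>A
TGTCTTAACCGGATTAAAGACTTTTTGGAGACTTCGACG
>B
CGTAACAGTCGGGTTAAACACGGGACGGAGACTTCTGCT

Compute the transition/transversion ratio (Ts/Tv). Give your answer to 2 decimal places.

Transitions are A↔G and C↔T; transversions are all other mismatches.
Transitions: 7. Transversions: 9.
R = 7/9 = 0.777777… ≈ 0.78 (to 2 d.p.).

0.78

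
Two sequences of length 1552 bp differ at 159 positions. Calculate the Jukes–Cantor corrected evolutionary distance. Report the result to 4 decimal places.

0.1102

p = 159/1552 ≈ 0.102448.
d = −(3/4) ln(1 − 4p/3) = −0.75 ln(1 − 0.136597) = −0.75 ln(0.863403)
  = −0.75 × (-0.146874) = 0.110156 substitutions/site.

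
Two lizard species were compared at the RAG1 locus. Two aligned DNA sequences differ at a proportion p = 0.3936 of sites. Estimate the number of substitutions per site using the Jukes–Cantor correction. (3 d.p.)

0.558

d = −(3/4) ln(1 − 4p/3) = −0.75 ln(1 − 0.5248) = −0.75 ln(0.4752)
  = −0.75 × (-0.744020) = 0.558015 substitutions/site.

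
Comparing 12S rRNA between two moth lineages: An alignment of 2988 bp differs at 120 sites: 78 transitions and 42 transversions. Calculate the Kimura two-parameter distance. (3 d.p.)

0.041

P = 78/2988 ≈ 0.026104 and Q = 42/2988 ≈ 0.014056.
Under the Kimura two-parameter model, d = −½ ln(1 − 2P − Q) − ¼ ln(1 − 2Q).
1 − 2P − Q = 0.933736, giving −½ ln(0.933736) = 0.034281.
1 − 2Q = 0.971888, giving −¼ ln(0.971888) = 0.007129.
d = 0.034281 + 0.007129 = 0.041410.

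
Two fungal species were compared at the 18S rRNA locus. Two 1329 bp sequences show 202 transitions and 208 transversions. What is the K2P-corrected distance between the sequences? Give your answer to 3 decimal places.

0.402

P = 202/1329 ≈ 0.151994 and Q = 208/1329 ≈ 0.156509.
Under the Kimura two-parameter model, d = −½ ln(1 − 2P − Q) − ¼ ln(1 − 2Q).
1 − 2P − Q = 0.539503, giving −½ ln(0.539503) = 0.308553.
1 − 2Q = 0.686982, giving −¼ ln(0.686982) = 0.093862.
d = 0.308553 + 0.093862 = 0.402415.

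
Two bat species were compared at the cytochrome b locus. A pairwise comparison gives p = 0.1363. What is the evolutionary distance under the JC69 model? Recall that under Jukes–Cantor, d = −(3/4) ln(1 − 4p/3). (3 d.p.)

d = −(3/4) ln(1 − 4p/3) = −0.75 ln(1 − 0.181733) = −0.75 ln(0.818267)
  = −0.75 × (-0.200567) = 0.150425 substitutions/site.

0.150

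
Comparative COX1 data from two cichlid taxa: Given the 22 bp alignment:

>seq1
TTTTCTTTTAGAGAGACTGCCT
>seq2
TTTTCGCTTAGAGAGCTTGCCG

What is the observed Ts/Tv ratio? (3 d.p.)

Transitions are A↔G and C↔T; transversions are all other mismatches.
Transitions: 2. Transversions: 3.
R = 2/3 = 0.666666… ≈ 0.667 (to 3 d.p.).

0.667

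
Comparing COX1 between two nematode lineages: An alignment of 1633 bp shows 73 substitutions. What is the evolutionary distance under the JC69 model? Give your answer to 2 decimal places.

p = 73/1633 ≈ 0.044703.
d = −(3/4) ln(1 − 4p/3) = −0.75 ln(1 − 0.059604) = −0.75 ln(0.940396)
  = −0.75 × (-0.061454) = 0.046091 substitutions/site.

0.05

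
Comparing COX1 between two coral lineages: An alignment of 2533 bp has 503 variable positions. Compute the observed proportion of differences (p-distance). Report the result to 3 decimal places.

p = 503/2533 = 0.198578… ≈ 0.199 (to 3 d.p.).

0.199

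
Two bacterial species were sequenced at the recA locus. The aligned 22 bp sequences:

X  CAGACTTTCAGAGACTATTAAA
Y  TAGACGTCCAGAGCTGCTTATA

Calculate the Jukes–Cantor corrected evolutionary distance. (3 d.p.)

0.497

The sequences differ at 8 of 22 sites (1, 6, 8, 14, 15, 16, 17, 21), so p = 8/22 ≈ 0.363636.
d = −(3/4) ln(1 − 4p/3) = −0.75 ln(1 − 0.484848) = −0.75 ln(0.515152)
  = −0.75 × (-0.663293) = 0.497470 substitutions/site.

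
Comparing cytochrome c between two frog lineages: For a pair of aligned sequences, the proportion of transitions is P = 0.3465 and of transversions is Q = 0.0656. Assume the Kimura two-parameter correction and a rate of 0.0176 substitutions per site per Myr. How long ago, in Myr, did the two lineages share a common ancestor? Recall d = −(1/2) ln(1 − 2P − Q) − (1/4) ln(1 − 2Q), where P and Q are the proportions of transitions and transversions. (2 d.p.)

Under the Kimura two-parameter model, d = −½ ln(1 − 2P − Q) − ¼ ln(1 − 2Q).
1 − 2P − Q = 0.2414, giving −½ ln(0.2414) = 0.710650.
1 − 2Q = 0.8688, giving −¼ ln(0.8688) = 0.035161.
d = 0.710650 + 0.035161 = 0.745811.
Under a molecular clock d = 2μt, so t = d/(2μ) = 0.745811 / (2 × 0.0176) = 21.19 Myr.

21.19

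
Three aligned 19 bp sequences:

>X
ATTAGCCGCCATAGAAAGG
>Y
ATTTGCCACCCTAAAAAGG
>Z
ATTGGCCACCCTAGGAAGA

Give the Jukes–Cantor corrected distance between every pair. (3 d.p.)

X–Y: 4/19 sites differ → p ≈ 0.210526, d = −0.75 ln(1 − 0.280701) = 0.247109 ≈ 0.247.
X–Z: 5/19 sites differ → p ≈ 0.263158, d = −0.75 ln(1 − 0.350877) = 0.324100 ≈ 0.324.
Y–Z: 4/19 sites differ → p ≈ 0.210526, d = −0.75 ln(1 − 0.280701) = 0.247109 ≈ 0.247.

d(X,Y) = 0.247, d(X,Z) = 0.324, d(Y,Z) = 0.247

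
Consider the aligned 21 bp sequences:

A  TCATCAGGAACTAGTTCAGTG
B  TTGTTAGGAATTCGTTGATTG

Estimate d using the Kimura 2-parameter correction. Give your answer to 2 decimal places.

0.46

Of 21 sites, 4 differences are transitions and 3 are transversions, so P = 4/21 ≈ 0.190476 and Q = 3/21 ≈ 0.142857.
Under the Kimura two-parameter model, d = −½ ln(1 − 2P − Q) − ¼ ln(1 − 2Q).
1 − 2P − Q = 0.476191, giving −½ ln(0.476191) = 0.370968.
1 − 2Q = 0.714286, giving −¼ ln(0.714286) = 0.084118.
d = 0.370968 + 0.084118 = 0.455086.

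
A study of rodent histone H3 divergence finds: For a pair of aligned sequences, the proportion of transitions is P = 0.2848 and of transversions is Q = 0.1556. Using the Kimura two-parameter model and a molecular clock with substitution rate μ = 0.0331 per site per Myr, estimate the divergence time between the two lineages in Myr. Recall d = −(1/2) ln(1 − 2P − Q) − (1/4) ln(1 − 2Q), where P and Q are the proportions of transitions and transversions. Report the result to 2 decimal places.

Under the Kimura two-parameter model, d = −½ ln(1 − 2P − Q) − ¼ ln(1 − 2Q).
1 − 2P − Q = 0.2748, giving −½ ln(0.2748) = 0.645856.
1 − 2Q = 0.6888, giving −¼ ln(0.6888) = 0.093201.
d = 0.645856 + 0.093201 = 0.739057.
Under a molecular clock d = 2μt, so t = d/(2μ) = 0.739057 / (2 × 0.0331) = 11.16 Myr.

11.16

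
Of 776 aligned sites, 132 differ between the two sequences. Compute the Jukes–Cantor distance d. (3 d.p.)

p = 132/776 ≈ 0.170103.
d = −(3/4) ln(1 − 4p/3) = −0.75 ln(1 − 0.226804) = −0.75 ln(0.773196)
  = −0.75 × (-0.257223) = 0.192917 substitutions/site.

0.193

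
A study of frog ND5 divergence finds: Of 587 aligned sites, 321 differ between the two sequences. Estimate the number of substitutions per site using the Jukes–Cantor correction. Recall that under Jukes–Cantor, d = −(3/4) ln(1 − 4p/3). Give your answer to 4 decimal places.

0.9796

p = 321/587 ≈ 0.546848.
d = −(3/4) ln(1 − 4p/3) = −0.75 ln(1 − 0.729131) = −0.75 ln(0.270869)
  = −0.75 × (-1.306120) = 0.979590 substitutions/site.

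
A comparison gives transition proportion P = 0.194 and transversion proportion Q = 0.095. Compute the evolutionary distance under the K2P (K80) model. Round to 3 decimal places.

0.383

Under the Kimura two-parameter model, d = −½ ln(1 − 2P − Q) − ¼ ln(1 − 2Q).
1 − 2P − Q = 0.517, giving −½ ln(0.517) = 0.329856.
1 − 2Q = 0.81, giving −¼ ln(0.81) = 0.052680.
d = 0.329856 + 0.052680 = 0.382536.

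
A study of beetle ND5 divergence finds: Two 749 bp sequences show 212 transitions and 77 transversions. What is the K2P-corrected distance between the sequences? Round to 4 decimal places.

0.6102

P = 212/749 ≈ 0.283044 and Q = 77/749 ≈ 0.102804.
Under the Kimura two-parameter model, d = −½ ln(1 − 2P − Q) − ¼ ln(1 − 2Q).
1 − 2P − Q = 0.331108, giving −½ ln(0.331108) = 0.552655.
1 − 2Q = 0.794392, giving −¼ ln(0.794392) = 0.057545.
d = 0.552655 + 0.057545 = 0.610200.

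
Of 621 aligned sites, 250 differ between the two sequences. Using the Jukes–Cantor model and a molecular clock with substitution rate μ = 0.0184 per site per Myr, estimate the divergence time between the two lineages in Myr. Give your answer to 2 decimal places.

15.68

p = 250/621 ≈ 0.402576.
d = −(3/4) ln(1 − 4p/3) = −0.75 ln(1 − 0.536768) = −0.75 ln(0.463232)
  = −0.75 × (-0.769527) = 0.577145 substitutions/site.
Under a molecular clock d = 2μt, so t = d/(2μ) = 0.577145 / (2 × 0.0184) = 15.68 Myr.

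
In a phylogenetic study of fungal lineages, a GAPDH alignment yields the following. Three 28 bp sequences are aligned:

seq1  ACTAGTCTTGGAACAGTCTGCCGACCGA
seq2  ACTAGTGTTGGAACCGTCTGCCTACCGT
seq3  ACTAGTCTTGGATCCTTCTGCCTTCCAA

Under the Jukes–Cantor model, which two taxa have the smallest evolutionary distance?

seq1–seq2: 4/28 differ, p = 0.143, d = 0.158.
seq1–seq3: 6/28 differ, p = 0.214, d = 0.252.
seq2–seq3: 6/28 differ, p = 0.214, d = 0.252.
The smallest distance is between seq1 and seq2.

seq1 and seq2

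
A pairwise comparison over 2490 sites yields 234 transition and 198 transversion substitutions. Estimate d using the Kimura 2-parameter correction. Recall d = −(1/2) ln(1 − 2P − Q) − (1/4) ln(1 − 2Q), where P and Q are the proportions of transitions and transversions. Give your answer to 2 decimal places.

0.20

P = 234/2490 ≈ 0.093976 and Q = 198/2490 ≈ 0.079518.
Under the Kimura two-parameter model, d = −½ ln(1 − 2P − Q) − ¼ ln(1 − 2Q).
1 − 2P − Q = 0.73253, giving −½ ln(0.73253) = 0.155625.
1 − 2Q = 0.840964, giving −¼ ln(0.840964) = 0.043302.
d = 0.155625 + 0.043302 = 0.198927.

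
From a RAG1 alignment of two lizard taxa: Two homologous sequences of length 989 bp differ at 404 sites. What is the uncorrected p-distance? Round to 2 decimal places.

p = 404/989 = 0.408493… ≈ 0.41 (to 2 d.p.).

0.41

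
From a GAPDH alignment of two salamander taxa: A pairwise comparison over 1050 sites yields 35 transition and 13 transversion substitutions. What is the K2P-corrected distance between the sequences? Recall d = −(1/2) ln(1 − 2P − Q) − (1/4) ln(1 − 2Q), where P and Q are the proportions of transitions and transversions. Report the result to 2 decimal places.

P = 35/1050 ≈ 0.033333 and Q = 13/1050 ≈ 0.012381.
Under the Kimura two-parameter model, d = −½ ln(1 − 2P − Q) − ¼ ln(1 − 2Q).
1 − 2P − Q = 0.920953, giving −½ ln(0.920953) = 0.041173.
1 − 2Q = 0.975238, giving −¼ ln(0.975238) = 0.006268.
d = 0.041173 + 0.006268 = 0.047441.

0.05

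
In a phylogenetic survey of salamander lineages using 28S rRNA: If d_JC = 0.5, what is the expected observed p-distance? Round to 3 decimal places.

p = (3/4)(1 − e^(−4d/3)) = 0.75 × (1 − e^(-0.666667)) = 0.75 × (1 − 0.513417) = 0.364937.

0.365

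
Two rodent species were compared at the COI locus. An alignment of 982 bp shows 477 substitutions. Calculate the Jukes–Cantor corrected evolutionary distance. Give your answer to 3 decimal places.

p = 477/982 ≈ 0.485743.
d = −(3/4) ln(1 − 4p/3) = −0.75 ln(1 − 0.647657) = −0.75 ln(0.352343)
  = −0.75 × (-1.043150) = 0.782363 substitutions/site.

0.782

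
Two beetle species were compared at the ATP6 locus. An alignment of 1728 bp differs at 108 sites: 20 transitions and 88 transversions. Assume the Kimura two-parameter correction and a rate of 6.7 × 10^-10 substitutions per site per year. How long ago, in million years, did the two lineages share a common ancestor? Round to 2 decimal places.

48.76

P = 20/1728 ≈ 0.011574 and Q = 88/1728 ≈ 0.050926.
Under the Kimura two-parameter model, d = −½ ln(1 − 2P − Q) − ¼ ln(1 − 2Q).
1 − 2P − Q = 0.925926, giving −½ ln(0.925926) = 0.038480.
1 − 2Q = 0.898148, giving −¼ ln(0.898148) = 0.026855.
d = 0.038480 + 0.026855 = 0.065335.
Under a molecular clock d = 2μt, so t = d/(2μ) = 0.065335 / (2 × 6.7 × 10^-10) = 48.76 million years.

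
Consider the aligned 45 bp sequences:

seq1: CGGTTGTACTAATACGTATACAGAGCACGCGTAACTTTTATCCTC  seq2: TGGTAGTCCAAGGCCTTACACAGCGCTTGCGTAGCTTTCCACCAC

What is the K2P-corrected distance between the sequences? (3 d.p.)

0.526

Of 45 sites, 6 differences are transitions and 11 are transversions, so P = 6/45 ≈ 0.133333 and Q = 11/45 ≈ 0.244444.
Under the Kimura two-parameter model, d = −½ ln(1 − 2P − Q) − ¼ ln(1 − 2Q).
1 − 2P − Q = 0.48889, giving −½ ln(0.48889) = 0.357809.
1 − 2Q = 0.511112, giving −¼ ln(0.511112) = 0.167792.
d = 0.357809 + 0.167792 = 0.525601.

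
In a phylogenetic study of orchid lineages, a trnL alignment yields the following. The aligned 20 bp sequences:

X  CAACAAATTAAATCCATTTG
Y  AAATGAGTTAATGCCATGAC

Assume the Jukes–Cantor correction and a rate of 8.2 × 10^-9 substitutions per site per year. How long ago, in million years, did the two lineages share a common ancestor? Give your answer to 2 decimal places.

41.90

The sequences differ at 9 of 20 sites (1, 4, 5, 7, 12, 13, 18, 19, 20), so p = 9/20 = 0.45.
d = −(3/4) ln(1 − 4p/3) = −0.75 ln(1 − 0.6) = −0.75 ln(0.4)
  = −0.75 × (-0.916291) = 0.687218 substitutions/site.
Under a molecular clock d = 2μt, so t = d/(2μ) = 0.687218 / (2 × 8.2 × 10^-9) = 41.90 million years.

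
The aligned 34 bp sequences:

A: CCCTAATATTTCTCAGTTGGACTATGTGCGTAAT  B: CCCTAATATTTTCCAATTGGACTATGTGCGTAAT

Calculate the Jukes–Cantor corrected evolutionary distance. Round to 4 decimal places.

0.0939

The sequences differ at 3 of 34 sites (12, 13, 16), so p = 3/34 ≈ 0.088235.
d = −(3/4) ln(1 − 4p/3) = −0.75 ln(1 − 0.117647) = −0.75 ln(0.882353)
  = −0.75 × (-0.125163) = 0.093872 substitutions/site.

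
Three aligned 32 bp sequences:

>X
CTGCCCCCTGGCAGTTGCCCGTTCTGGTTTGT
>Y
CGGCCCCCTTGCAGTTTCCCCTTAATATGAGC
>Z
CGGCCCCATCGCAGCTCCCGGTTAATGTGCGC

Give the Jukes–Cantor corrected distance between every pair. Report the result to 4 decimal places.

X–Y: 11/32 sites differ → p = 0.34375, d = −0.75 ln(1 − 0.458333) = 0.459828 ≈ 0.4598.
X–Z: 12/32 sites differ → p = 0.375, d = −0.75 ln(1 − 0.5) = 0.519860 ≈ 0.5199.
Y–Z: 8/32 sites differ → p = 0.25, d = −0.75 ln(1 − 0.333333) = 0.304098 ≈ 0.3041.

d(X,Y) = 0.4598, d(X,Z) = 0.5199, d(Y,Z) = 0.3041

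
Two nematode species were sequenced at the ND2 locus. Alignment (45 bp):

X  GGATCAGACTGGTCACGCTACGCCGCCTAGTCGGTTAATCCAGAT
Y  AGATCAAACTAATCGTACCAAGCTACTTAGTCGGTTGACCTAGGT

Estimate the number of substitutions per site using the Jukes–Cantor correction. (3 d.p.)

The sequences differ at 16 of 45 sites, so p = 16/45 ≈ 0.355556.
d = −(3/4) ln(1 − 4p/3) = −0.75 ln(1 − 0.474075) = −0.75 ln(0.525925)
  = −0.75 × (-0.642597) = 0.481948 substitutions/site.

0.482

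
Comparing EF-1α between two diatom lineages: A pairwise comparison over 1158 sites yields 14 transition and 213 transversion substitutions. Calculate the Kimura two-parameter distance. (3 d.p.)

P = 14/1158 ≈ 0.01209 and Q = 213/1158 ≈ 0.183938.
Under the Kimura two-parameter model, d = −½ ln(1 − 2P − Q) − ¼ ln(1 − 2Q).
1 − 2P − Q = 0.791882, giving −½ ln(0.791882) = 0.116671.
1 − 2Q = 0.632124, giving −¼ ln(0.632124) = 0.114667.
d = 0.116671 + 0.114667 = 0.231338.

0.231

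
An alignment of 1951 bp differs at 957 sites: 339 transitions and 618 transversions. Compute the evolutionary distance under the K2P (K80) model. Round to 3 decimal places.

P = 339/1951 ≈ 0.173757 and Q = 618/1951 ≈ 0.316761.
Under the Kimura two-parameter model, d = −½ ln(1 − 2P − Q) − ¼ ln(1 − 2Q).
1 − 2P − Q = 0.335725, giving −½ ln(0.335725) = 0.545731.
1 − 2Q = 0.366478, giving −¼ ln(0.366478) = 0.250954.
d = 0.545731 + 0.250954 = 0.796685.

0.797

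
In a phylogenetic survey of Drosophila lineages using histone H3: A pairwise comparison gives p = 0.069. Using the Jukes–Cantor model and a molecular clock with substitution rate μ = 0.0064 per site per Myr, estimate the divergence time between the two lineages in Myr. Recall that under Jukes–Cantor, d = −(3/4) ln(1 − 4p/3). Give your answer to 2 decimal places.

d = −(3/4) ln(1 − 4p/3) = −0.75 ln(1 − 0.092) = −0.75 ln(0.908)
  = −0.75 × (-0.096511) = 0.072383 substitutions/site.
Under a molecular clock d = 2μt, so t = d/(2μ) = 0.072383 / (2 × 0.0064) = 5.65 Myr.

5.65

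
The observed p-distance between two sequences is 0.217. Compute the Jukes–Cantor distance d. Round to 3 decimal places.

0.256

d = −(3/4) ln(1 − 4p/3) = −0.75 ln(1 − 0.289333) = −0.75 ln(0.710667)
  = −0.75 × (-0.341551) = 0.256163 substitutions/site.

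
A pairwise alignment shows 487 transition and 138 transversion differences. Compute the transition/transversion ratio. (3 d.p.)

R = 487/138 = 3.528985… ≈ 3.529 (to 3 d.p.).

3.529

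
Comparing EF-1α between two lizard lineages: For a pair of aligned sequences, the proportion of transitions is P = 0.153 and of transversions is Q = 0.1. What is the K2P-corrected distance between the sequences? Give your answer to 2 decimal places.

0.32

Under the Kimura two-parameter model, d = −½ ln(1 − 2P − Q) − ¼ ln(1 − 2Q).
1 − 2P − Q = 0.594, giving −½ ln(0.594) = 0.260438.
1 − 2Q = 0.8, giving −¼ ln(0.8) = 0.055786.
d = 0.260438 + 0.055786 = 0.316224.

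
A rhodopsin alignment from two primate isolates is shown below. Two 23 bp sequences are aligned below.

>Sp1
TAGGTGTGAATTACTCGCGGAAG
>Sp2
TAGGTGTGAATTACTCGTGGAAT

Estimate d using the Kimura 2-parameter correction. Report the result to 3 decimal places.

0.093

Of 23 sites, 1 differences are transitions and 1 are transversions, so P = 1/23 ≈ 0.043478 and Q = 1/23 ≈ 0.043478.
Under the Kimura two-parameter model, d = −½ ln(1 − 2P − Q) − ¼ ln(1 − 2Q).
1 − 2P − Q = 0.869566, giving −½ ln(0.869566) = 0.069881.
1 − 2Q = 0.913044, giving −¼ ln(0.913044) = 0.022743.
d = 0.069881 + 0.022743 = 0.092624.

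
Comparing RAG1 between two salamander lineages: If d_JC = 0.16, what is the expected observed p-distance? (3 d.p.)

0.144

p = (3/4)(1 − e^(−4d/3)) = 0.75 × (1 − e^(-0.213333)) = 0.75 × (1 − 0.807887) = 0.144085.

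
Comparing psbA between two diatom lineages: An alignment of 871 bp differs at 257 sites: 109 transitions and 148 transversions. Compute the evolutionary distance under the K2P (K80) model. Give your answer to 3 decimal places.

P = 109/871 ≈ 0.125144 and Q = 148/871 ≈ 0.16992.
Under the Kimura two-parameter model, d = −½ ln(1 − 2P − Q) − ¼ ln(1 − 2Q).
1 − 2P − Q = 0.579792, giving −½ ln(0.579792) = 0.272543.
1 − 2Q = 0.66016, giving −¼ ln(0.66016) = 0.103818.
d = 0.272543 + 0.103818 = 0.376361.

0.376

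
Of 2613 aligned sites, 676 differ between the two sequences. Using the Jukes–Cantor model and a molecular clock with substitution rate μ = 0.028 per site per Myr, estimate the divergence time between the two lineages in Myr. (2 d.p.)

p = 676/2613 ≈ 0.258706.
d = −(3/4) ln(1 − 4p/3) = −0.75 ln(1 − 0.344941) = −0.75 ln(0.655059)
  = −0.75 × (-0.423030) = 0.317273 substitutions/site.
Under a molecular clock d = 2μt, so t = d/(2μ) = 0.317273 / (2 × 0.028) = 5.67 Myr.

5.67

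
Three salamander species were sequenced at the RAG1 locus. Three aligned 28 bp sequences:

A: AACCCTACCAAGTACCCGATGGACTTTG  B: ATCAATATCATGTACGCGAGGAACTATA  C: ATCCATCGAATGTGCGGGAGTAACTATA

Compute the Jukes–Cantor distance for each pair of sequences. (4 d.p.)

d(A,B) = 0.4850, d(A,C) = 0.8240, d(B,C) = 0.3041

A–B: 10/28 sites differ → p ≈ 0.357143, d = −0.75 ln(1 − 0.476191) = 0.484971 ≈ 0.4850.
A–C: 14/28 sites differ → p = 0.5, d = −0.75 ln(1 − 0.666667) = 0.823960 ≈ 0.8240.
B–C: 7/28 sites differ → p = 0.25, d = −0.75 ln(1 − 0.333333) = 0.304098 ≈ 0.3041.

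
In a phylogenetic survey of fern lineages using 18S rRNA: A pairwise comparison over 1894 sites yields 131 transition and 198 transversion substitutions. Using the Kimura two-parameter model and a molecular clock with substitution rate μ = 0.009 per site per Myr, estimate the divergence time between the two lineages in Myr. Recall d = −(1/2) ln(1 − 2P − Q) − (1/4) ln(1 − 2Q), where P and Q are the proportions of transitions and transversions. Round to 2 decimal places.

10.99

P = 131/1894 ≈ 0.069166 and Q = 198/1894 ≈ 0.104541.
Under the Kimura two-parameter model, d = −½ ln(1 − 2P − Q) − ¼ ln(1 − 2Q).
1 − 2P − Q = 0.757127, giving −½ ln(0.757127) = 0.139112.
1 − 2Q = 0.790918, giving −¼ ln(0.790918) = 0.058640.
d = 0.139112 + 0.058640 = 0.197752.
Under a molecular clock d = 2μt, so t = d/(2μ) = 0.197752 / (2 × 0.009) = 10.99 Myr.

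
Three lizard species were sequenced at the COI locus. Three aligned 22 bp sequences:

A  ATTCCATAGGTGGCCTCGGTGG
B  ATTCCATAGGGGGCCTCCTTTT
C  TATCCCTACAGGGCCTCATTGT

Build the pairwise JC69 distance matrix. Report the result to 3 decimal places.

A–B: 5/22 sites differ → p ≈ 0.227273, d = −0.75 ln(1 − 0.303031) = 0.270761 ≈ 0.271.
A–C: 9/22 sites differ → p ≈ 0.409091, d = −0.75 ln(1 − 0.545455) = 0.591344 ≈ 0.591.
B–C: 7/22 sites differ → p ≈ 0.318182, d = −0.75 ln(1 − 0.424243) = 0.414052 ≈ 0.414.

d(A,B) = 0.271, d(A,C) = 0.591, d(B,C) = 0.414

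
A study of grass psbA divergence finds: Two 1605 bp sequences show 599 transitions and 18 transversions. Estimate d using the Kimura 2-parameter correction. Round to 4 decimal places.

P = 599/1605 ≈ 0.373209 and Q = 18/1605 ≈ 0.011215.
Under the Kimura two-parameter model, d = −½ ln(1 − 2P − Q) − ¼ ln(1 − 2Q).
1 − 2P − Q = 0.242367, giving −½ ln(0.242367) = 0.708651.
1 − 2Q = 0.97757, giving −¼ ln(0.97757) = 0.005671.
d = 0.708651 + 0.005671 = 0.714322.

0.7143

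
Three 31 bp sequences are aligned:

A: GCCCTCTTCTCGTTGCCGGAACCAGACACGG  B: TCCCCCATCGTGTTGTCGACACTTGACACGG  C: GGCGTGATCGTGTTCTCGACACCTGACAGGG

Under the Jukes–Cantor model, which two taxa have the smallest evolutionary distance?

B and C

A–B: 10/31 differ, p = 0.323, d = 0.422.
A–C: 12/31 differ, p = 0.387, d = 0.544.
B–C: 8/31 differ, p = 0.258, d = 0.316.
The smallest distance is between B and C.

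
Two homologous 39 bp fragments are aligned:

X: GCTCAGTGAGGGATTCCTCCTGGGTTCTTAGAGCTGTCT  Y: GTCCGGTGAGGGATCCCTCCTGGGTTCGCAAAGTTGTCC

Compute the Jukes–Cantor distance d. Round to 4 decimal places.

The sequences differ at 9 of 39 sites (2, 3, 5, 15, 28, 29, 31, 34, 39), so p = 9/39 ≈ 0.230769.
d = −(3/4) ln(1 − 4p/3) = −0.75 ln(1 − 0.307692) = −0.75 ln(0.692308)
  = −0.75 × (-0.367724) = 0.275793 substitutions/site.

0.2758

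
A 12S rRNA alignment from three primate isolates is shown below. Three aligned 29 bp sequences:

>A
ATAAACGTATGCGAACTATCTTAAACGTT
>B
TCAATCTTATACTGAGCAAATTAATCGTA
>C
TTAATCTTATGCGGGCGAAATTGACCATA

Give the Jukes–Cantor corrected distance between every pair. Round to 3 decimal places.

A–B: 13/29 sites differ → p ≈ 0.448276, d = −0.75 ln(1 − 0.597701) = 0.682920 ≈ 0.683.
A–C: 12/29 sites differ → p ≈ 0.413793, d = −0.75 ln(1 − 0.551724) = 0.601760 ≈ 0.602.
B–C: 9/29 sites differ → p ≈ 0.310345, d = −0.75 ln(1 − 0.413793) = 0.400562 ≈ 0.401.

d(A,B) = 0.683, d(A,C) = 0.602, d(B,C) = 0.401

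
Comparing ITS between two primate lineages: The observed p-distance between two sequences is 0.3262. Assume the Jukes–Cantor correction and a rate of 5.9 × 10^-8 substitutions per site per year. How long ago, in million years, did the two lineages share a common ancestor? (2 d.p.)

3.63

d = −(3/4) ln(1 − 4p/3) = −0.75 ln(1 − 0.434933) = −0.75 ln(0.565067)
  = −0.75 × (-0.570811) = 0.428108 substitutions/site.
Under a molecular clock d = 2μt, so t = d/(2μ) = 0.428108 / (2 × 5.9 × 10^-8) = 3.63 million years.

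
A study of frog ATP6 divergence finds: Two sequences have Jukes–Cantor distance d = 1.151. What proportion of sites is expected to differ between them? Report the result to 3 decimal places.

0.588

p = (3/4)(1 − e^(−4d/3)) = 0.75 × (1 − e^(-1.534667)) = 0.75 × (1 − 0.215527) = 0.588355.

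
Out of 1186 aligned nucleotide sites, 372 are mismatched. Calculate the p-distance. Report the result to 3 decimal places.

0.314

p = 372/1186 = 0.313659… ≈ 0.314 (to 3 d.p.).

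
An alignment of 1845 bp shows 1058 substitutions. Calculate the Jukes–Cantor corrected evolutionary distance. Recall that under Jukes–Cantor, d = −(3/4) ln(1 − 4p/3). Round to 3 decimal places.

1.085

p = 1058/1845 ≈ 0.573442.
d = −(3/4) ln(1 − 4p/3) = −0.75 ln(1 − 0.764589) = −0.75 ln(0.235411)
  = −0.75 × (-1.446422) = 1.084817 substitutions/site.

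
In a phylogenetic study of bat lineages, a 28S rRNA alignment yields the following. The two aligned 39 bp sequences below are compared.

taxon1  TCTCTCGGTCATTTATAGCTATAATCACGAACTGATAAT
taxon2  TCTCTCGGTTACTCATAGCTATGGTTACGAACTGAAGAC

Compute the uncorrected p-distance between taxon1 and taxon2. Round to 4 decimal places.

0.2308

The sequences differ at 9 of 39 positions (sites 10, 12, 14, 23, 24, 26, 36, 37, 39).
p = 9/39 = 0.230769… ≈ 0.2308 (to 4 d.p.).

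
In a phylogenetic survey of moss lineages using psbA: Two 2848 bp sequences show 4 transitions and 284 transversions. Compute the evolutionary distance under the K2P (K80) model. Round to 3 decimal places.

0.110

P = 4/2848 ≈ 0.001404 and Q = 284/2848 ≈ 0.099719.
Under the Kimura two-parameter model, d = −½ ln(1 − 2P − Q) − ¼ ln(1 − 2Q).
1 − 2P − Q = 0.897473, giving −½ ln(0.897473) = 0.054086.
1 − 2Q = 0.800562, giving −¼ ln(0.800562) = 0.055610.
d = 0.054086 + 0.055610 = 0.109696.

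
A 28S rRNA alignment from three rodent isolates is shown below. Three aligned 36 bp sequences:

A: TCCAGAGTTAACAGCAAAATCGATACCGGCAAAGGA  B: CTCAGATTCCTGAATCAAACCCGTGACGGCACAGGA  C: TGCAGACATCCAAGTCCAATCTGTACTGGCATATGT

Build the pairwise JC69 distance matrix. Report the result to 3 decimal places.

d(A,B) = 0.673, d(A,C) = 0.608, d(B,C) = 0.745

A–B: 16/36 sites differ → p ≈ 0.444444, d = −0.75 ln(1 − 0.592592) = 0.673455 ≈ 0.673.
A–C: 15/36 sites differ → p ≈ 0.416667, d = −0.75 ln(1 − 0.555556) = 0.608198 ≈ 0.608.
B–C: 17/36 sites differ → p ≈ 0.472222, d = −0.75 ln(1 − 0.629629) = 0.744938 ≈ 0.745.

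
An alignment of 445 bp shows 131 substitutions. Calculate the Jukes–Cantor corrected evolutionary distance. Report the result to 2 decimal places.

0.37

p = 131/445 ≈ 0.294382.
d = −(3/4) ln(1 − 4p/3) = −0.75 ln(1 − 0.392509) = −0.75 ln(0.607491)
  = −0.75 × (-0.498418) = 0.373814 substitutions/site.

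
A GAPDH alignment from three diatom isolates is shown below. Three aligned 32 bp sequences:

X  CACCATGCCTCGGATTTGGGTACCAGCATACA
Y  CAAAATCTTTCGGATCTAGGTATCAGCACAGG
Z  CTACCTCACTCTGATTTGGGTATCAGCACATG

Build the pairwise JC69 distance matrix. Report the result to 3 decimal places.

X–Y: 11/32 sites differ → p = 0.34375, d = −0.75 ln(1 − 0.458333) = 0.459828 ≈ 0.460.
X–Z: 10/32 sites differ → p = 0.3125, d = −0.75 ln(1 − 0.416667) = 0.404248 ≈ 0.404.
Y–Z: 9/32 sites differ → p = 0.28125, d = −0.75 ln(1 − 0.375) = 0.352503 ≈ 0.353.

d(X,Y) = 0.460, d(X,Z) = 0.404, d(Y,Z) = 0.353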